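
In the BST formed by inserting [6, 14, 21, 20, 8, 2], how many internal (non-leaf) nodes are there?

Tree built from: [6, 14, 21, 20, 8, 2]
Tree (level-order array): [6, 2, 14, None, None, 8, 21, None, None, 20]
Rule: An internal node has at least one child.
Per-node child counts:
  node 6: 2 child(ren)
  node 2: 0 child(ren)
  node 14: 2 child(ren)
  node 8: 0 child(ren)
  node 21: 1 child(ren)
  node 20: 0 child(ren)
Matching nodes: [6, 14, 21]
Count of internal (non-leaf) nodes: 3


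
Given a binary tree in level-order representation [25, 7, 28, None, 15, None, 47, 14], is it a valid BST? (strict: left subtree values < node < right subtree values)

Level-order array: [25, 7, 28, None, 15, None, 47, 14]
Validate using subtree bounds (lo, hi): at each node, require lo < value < hi,
then recurse left with hi=value and right with lo=value.
Preorder trace (stopping at first violation):
  at node 25 with bounds (-inf, +inf): OK
  at node 7 with bounds (-inf, 25): OK
  at node 15 with bounds (7, 25): OK
  at node 14 with bounds (7, 15): OK
  at node 28 with bounds (25, +inf): OK
  at node 47 with bounds (28, +inf): OK
No violation found at any node.
Result: Valid BST


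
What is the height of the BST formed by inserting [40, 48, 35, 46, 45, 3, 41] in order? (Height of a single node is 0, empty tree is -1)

Insertion order: [40, 48, 35, 46, 45, 3, 41]
Tree (level-order array): [40, 35, 48, 3, None, 46, None, None, None, 45, None, 41]
Compute height bottom-up (empty subtree = -1):
  height(3) = 1 + max(-1, -1) = 0
  height(35) = 1 + max(0, -1) = 1
  height(41) = 1 + max(-1, -1) = 0
  height(45) = 1 + max(0, -1) = 1
  height(46) = 1 + max(1, -1) = 2
  height(48) = 1 + max(2, -1) = 3
  height(40) = 1 + max(1, 3) = 4
Height = 4


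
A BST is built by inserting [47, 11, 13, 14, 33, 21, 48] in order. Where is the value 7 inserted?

Starting tree (level order): [47, 11, 48, None, 13, None, None, None, 14, None, 33, 21]
Insertion path: 47 -> 11
Result: insert 7 as left child of 11
Final tree (level order): [47, 11, 48, 7, 13, None, None, None, None, None, 14, None, 33, 21]


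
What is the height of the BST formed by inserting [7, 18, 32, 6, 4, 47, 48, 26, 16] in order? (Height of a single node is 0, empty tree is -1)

Insertion order: [7, 18, 32, 6, 4, 47, 48, 26, 16]
Tree (level-order array): [7, 6, 18, 4, None, 16, 32, None, None, None, None, 26, 47, None, None, None, 48]
Compute height bottom-up (empty subtree = -1):
  height(4) = 1 + max(-1, -1) = 0
  height(6) = 1 + max(0, -1) = 1
  height(16) = 1 + max(-1, -1) = 0
  height(26) = 1 + max(-1, -1) = 0
  height(48) = 1 + max(-1, -1) = 0
  height(47) = 1 + max(-1, 0) = 1
  height(32) = 1 + max(0, 1) = 2
  height(18) = 1 + max(0, 2) = 3
  height(7) = 1 + max(1, 3) = 4
Height = 4


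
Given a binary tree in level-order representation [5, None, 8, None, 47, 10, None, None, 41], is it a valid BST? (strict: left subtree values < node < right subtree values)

Level-order array: [5, None, 8, None, 47, 10, None, None, 41]
Validate using subtree bounds (lo, hi): at each node, require lo < value < hi,
then recurse left with hi=value and right with lo=value.
Preorder trace (stopping at first violation):
  at node 5 with bounds (-inf, +inf): OK
  at node 8 with bounds (5, +inf): OK
  at node 47 with bounds (8, +inf): OK
  at node 10 with bounds (8, 47): OK
  at node 41 with bounds (10, 47): OK
No violation found at any node.
Result: Valid BST


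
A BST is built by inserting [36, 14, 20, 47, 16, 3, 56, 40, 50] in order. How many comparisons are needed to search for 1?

Search path for 1: 36 -> 14 -> 3
Found: False
Comparisons: 3


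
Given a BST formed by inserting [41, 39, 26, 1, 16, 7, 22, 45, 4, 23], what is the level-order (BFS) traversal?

Tree insertion order: [41, 39, 26, 1, 16, 7, 22, 45, 4, 23]
Tree (level-order array): [41, 39, 45, 26, None, None, None, 1, None, None, 16, 7, 22, 4, None, None, 23]
BFS from the root, enqueuing left then right child of each popped node:
  queue [41] -> pop 41, enqueue [39, 45], visited so far: [41]
  queue [39, 45] -> pop 39, enqueue [26], visited so far: [41, 39]
  queue [45, 26] -> pop 45, enqueue [none], visited so far: [41, 39, 45]
  queue [26] -> pop 26, enqueue [1], visited so far: [41, 39, 45, 26]
  queue [1] -> pop 1, enqueue [16], visited so far: [41, 39, 45, 26, 1]
  queue [16] -> pop 16, enqueue [7, 22], visited so far: [41, 39, 45, 26, 1, 16]
  queue [7, 22] -> pop 7, enqueue [4], visited so far: [41, 39, 45, 26, 1, 16, 7]
  queue [22, 4] -> pop 22, enqueue [23], visited so far: [41, 39, 45, 26, 1, 16, 7, 22]
  queue [4, 23] -> pop 4, enqueue [none], visited so far: [41, 39, 45, 26, 1, 16, 7, 22, 4]
  queue [23] -> pop 23, enqueue [none], visited so far: [41, 39, 45, 26, 1, 16, 7, 22, 4, 23]
Result: [41, 39, 45, 26, 1, 16, 7, 22, 4, 23]


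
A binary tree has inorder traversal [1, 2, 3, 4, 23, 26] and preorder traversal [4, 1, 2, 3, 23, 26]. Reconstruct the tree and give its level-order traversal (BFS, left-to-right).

Inorder:  [1, 2, 3, 4, 23, 26]
Preorder: [4, 1, 2, 3, 23, 26]
Algorithm: preorder visits root first, so consume preorder in order;
for each root, split the current inorder slice at that value into
left-subtree inorder and right-subtree inorder, then recurse.
Recursive splits:
  root=4; inorder splits into left=[1, 2, 3], right=[23, 26]
  root=1; inorder splits into left=[], right=[2, 3]
  root=2; inorder splits into left=[], right=[3]
  root=3; inorder splits into left=[], right=[]
  root=23; inorder splits into left=[], right=[26]
  root=26; inorder splits into left=[], right=[]
Reconstructed level-order: [4, 1, 23, 2, 26, 3]


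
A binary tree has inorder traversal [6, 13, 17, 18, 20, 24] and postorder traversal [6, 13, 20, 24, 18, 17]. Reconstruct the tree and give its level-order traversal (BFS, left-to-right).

Inorder:   [6, 13, 17, 18, 20, 24]
Postorder: [6, 13, 20, 24, 18, 17]
Algorithm: postorder visits root last, so walk postorder right-to-left;
each value is the root of the current inorder slice — split it at that
value, recurse on the right subtree first, then the left.
Recursive splits:
  root=17; inorder splits into left=[6, 13], right=[18, 20, 24]
  root=18; inorder splits into left=[], right=[20, 24]
  root=24; inorder splits into left=[20], right=[]
  root=20; inorder splits into left=[], right=[]
  root=13; inorder splits into left=[6], right=[]
  root=6; inorder splits into left=[], right=[]
Reconstructed level-order: [17, 13, 18, 6, 24, 20]


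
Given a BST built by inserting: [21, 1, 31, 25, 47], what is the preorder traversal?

Tree insertion order: [21, 1, 31, 25, 47]
Tree (level-order array): [21, 1, 31, None, None, 25, 47]
Preorder traversal: [21, 1, 31, 25, 47]


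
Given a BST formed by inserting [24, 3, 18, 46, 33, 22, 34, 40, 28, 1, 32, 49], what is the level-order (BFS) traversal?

Tree insertion order: [24, 3, 18, 46, 33, 22, 34, 40, 28, 1, 32, 49]
Tree (level-order array): [24, 3, 46, 1, 18, 33, 49, None, None, None, 22, 28, 34, None, None, None, None, None, 32, None, 40]
BFS from the root, enqueuing left then right child of each popped node:
  queue [24] -> pop 24, enqueue [3, 46], visited so far: [24]
  queue [3, 46] -> pop 3, enqueue [1, 18], visited so far: [24, 3]
  queue [46, 1, 18] -> pop 46, enqueue [33, 49], visited so far: [24, 3, 46]
  queue [1, 18, 33, 49] -> pop 1, enqueue [none], visited so far: [24, 3, 46, 1]
  queue [18, 33, 49] -> pop 18, enqueue [22], visited so far: [24, 3, 46, 1, 18]
  queue [33, 49, 22] -> pop 33, enqueue [28, 34], visited so far: [24, 3, 46, 1, 18, 33]
  queue [49, 22, 28, 34] -> pop 49, enqueue [none], visited so far: [24, 3, 46, 1, 18, 33, 49]
  queue [22, 28, 34] -> pop 22, enqueue [none], visited so far: [24, 3, 46, 1, 18, 33, 49, 22]
  queue [28, 34] -> pop 28, enqueue [32], visited so far: [24, 3, 46, 1, 18, 33, 49, 22, 28]
  queue [34, 32] -> pop 34, enqueue [40], visited so far: [24, 3, 46, 1, 18, 33, 49, 22, 28, 34]
  queue [32, 40] -> pop 32, enqueue [none], visited so far: [24, 3, 46, 1, 18, 33, 49, 22, 28, 34, 32]
  queue [40] -> pop 40, enqueue [none], visited so far: [24, 3, 46, 1, 18, 33, 49, 22, 28, 34, 32, 40]
Result: [24, 3, 46, 1, 18, 33, 49, 22, 28, 34, 32, 40]


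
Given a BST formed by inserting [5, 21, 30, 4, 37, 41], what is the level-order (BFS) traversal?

Tree insertion order: [5, 21, 30, 4, 37, 41]
Tree (level-order array): [5, 4, 21, None, None, None, 30, None, 37, None, 41]
BFS from the root, enqueuing left then right child of each popped node:
  queue [5] -> pop 5, enqueue [4, 21], visited so far: [5]
  queue [4, 21] -> pop 4, enqueue [none], visited so far: [5, 4]
  queue [21] -> pop 21, enqueue [30], visited so far: [5, 4, 21]
  queue [30] -> pop 30, enqueue [37], visited so far: [5, 4, 21, 30]
  queue [37] -> pop 37, enqueue [41], visited so far: [5, 4, 21, 30, 37]
  queue [41] -> pop 41, enqueue [none], visited so far: [5, 4, 21, 30, 37, 41]
Result: [5, 4, 21, 30, 37, 41]


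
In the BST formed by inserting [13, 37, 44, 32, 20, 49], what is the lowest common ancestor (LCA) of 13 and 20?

Tree insertion order: [13, 37, 44, 32, 20, 49]
Tree (level-order array): [13, None, 37, 32, 44, 20, None, None, 49]
In a BST, the LCA of p=13, q=20 is the first node v on the
root-to-leaf path with p <= v <= q (go left if both < v, right if both > v).
Walk from root:
  at 13: 13 <= 13 <= 20, this is the LCA
LCA = 13


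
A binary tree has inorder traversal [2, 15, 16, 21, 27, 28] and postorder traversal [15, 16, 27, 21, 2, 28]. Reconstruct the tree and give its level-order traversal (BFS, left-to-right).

Inorder:   [2, 15, 16, 21, 27, 28]
Postorder: [15, 16, 27, 21, 2, 28]
Algorithm: postorder visits root last, so walk postorder right-to-left;
each value is the root of the current inorder slice — split it at that
value, recurse on the right subtree first, then the left.
Recursive splits:
  root=28; inorder splits into left=[2, 15, 16, 21, 27], right=[]
  root=2; inorder splits into left=[], right=[15, 16, 21, 27]
  root=21; inorder splits into left=[15, 16], right=[27]
  root=27; inorder splits into left=[], right=[]
  root=16; inorder splits into left=[15], right=[]
  root=15; inorder splits into left=[], right=[]
Reconstructed level-order: [28, 2, 21, 16, 27, 15]


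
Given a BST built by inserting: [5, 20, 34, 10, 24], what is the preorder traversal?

Tree insertion order: [5, 20, 34, 10, 24]
Tree (level-order array): [5, None, 20, 10, 34, None, None, 24]
Preorder traversal: [5, 20, 10, 34, 24]


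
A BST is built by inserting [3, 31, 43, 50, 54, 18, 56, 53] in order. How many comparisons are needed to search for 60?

Search path for 60: 3 -> 31 -> 43 -> 50 -> 54 -> 56
Found: False
Comparisons: 6


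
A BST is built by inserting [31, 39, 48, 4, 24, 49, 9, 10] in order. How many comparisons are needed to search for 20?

Search path for 20: 31 -> 4 -> 24 -> 9 -> 10
Found: False
Comparisons: 5


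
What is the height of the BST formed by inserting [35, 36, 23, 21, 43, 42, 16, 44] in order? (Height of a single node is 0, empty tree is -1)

Insertion order: [35, 36, 23, 21, 43, 42, 16, 44]
Tree (level-order array): [35, 23, 36, 21, None, None, 43, 16, None, 42, 44]
Compute height bottom-up (empty subtree = -1):
  height(16) = 1 + max(-1, -1) = 0
  height(21) = 1 + max(0, -1) = 1
  height(23) = 1 + max(1, -1) = 2
  height(42) = 1 + max(-1, -1) = 0
  height(44) = 1 + max(-1, -1) = 0
  height(43) = 1 + max(0, 0) = 1
  height(36) = 1 + max(-1, 1) = 2
  height(35) = 1 + max(2, 2) = 3
Height = 3


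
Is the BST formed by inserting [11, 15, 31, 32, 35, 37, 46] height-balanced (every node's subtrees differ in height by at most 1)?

Tree (level-order array): [11, None, 15, None, 31, None, 32, None, 35, None, 37, None, 46]
Definition: a tree is height-balanced if, at every node, |h(left) - h(right)| <= 1 (empty subtree has height -1).
Bottom-up per-node check:
  node 46: h_left=-1, h_right=-1, diff=0 [OK], height=0
  node 37: h_left=-1, h_right=0, diff=1 [OK], height=1
  node 35: h_left=-1, h_right=1, diff=2 [FAIL (|-1-1|=2 > 1)], height=2
  node 32: h_left=-1, h_right=2, diff=3 [FAIL (|-1-2|=3 > 1)], height=3
  node 31: h_left=-1, h_right=3, diff=4 [FAIL (|-1-3|=4 > 1)], height=4
  node 15: h_left=-1, h_right=4, diff=5 [FAIL (|-1-4|=5 > 1)], height=5
  node 11: h_left=-1, h_right=5, diff=6 [FAIL (|-1-5|=6 > 1)], height=6
Node 35 violates the condition: |-1 - 1| = 2 > 1.
Result: Not balanced


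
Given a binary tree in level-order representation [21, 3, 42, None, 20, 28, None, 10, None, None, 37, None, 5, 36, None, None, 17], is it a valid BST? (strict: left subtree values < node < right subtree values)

Level-order array: [21, 3, 42, None, 20, 28, None, 10, None, None, 37, None, 5, 36, None, None, 17]
Validate using subtree bounds (lo, hi): at each node, require lo < value < hi,
then recurse left with hi=value and right with lo=value.
Preorder trace (stopping at first violation):
  at node 21 with bounds (-inf, +inf): OK
  at node 3 with bounds (-inf, 21): OK
  at node 20 with bounds (3, 21): OK
  at node 10 with bounds (3, 20): OK
  at node 5 with bounds (10, 20): VIOLATION
Node 5 violates its bound: not (10 < 5 < 20).
Result: Not a valid BST


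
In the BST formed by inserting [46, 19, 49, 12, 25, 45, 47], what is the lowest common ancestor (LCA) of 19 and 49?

Tree insertion order: [46, 19, 49, 12, 25, 45, 47]
Tree (level-order array): [46, 19, 49, 12, 25, 47, None, None, None, None, 45]
In a BST, the LCA of p=19, q=49 is the first node v on the
root-to-leaf path with p <= v <= q (go left if both < v, right if both > v).
Walk from root:
  at 46: 19 <= 46 <= 49, this is the LCA
LCA = 46


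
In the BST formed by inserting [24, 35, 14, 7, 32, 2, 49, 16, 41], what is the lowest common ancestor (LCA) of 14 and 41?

Tree insertion order: [24, 35, 14, 7, 32, 2, 49, 16, 41]
Tree (level-order array): [24, 14, 35, 7, 16, 32, 49, 2, None, None, None, None, None, 41]
In a BST, the LCA of p=14, q=41 is the first node v on the
root-to-leaf path with p <= v <= q (go left if both < v, right if both > v).
Walk from root:
  at 24: 14 <= 24 <= 41, this is the LCA
LCA = 24


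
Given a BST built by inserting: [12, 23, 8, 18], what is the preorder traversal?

Tree insertion order: [12, 23, 8, 18]
Tree (level-order array): [12, 8, 23, None, None, 18]
Preorder traversal: [12, 8, 23, 18]


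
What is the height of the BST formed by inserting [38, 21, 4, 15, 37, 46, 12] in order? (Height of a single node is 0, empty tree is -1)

Insertion order: [38, 21, 4, 15, 37, 46, 12]
Tree (level-order array): [38, 21, 46, 4, 37, None, None, None, 15, None, None, 12]
Compute height bottom-up (empty subtree = -1):
  height(12) = 1 + max(-1, -1) = 0
  height(15) = 1 + max(0, -1) = 1
  height(4) = 1 + max(-1, 1) = 2
  height(37) = 1 + max(-1, -1) = 0
  height(21) = 1 + max(2, 0) = 3
  height(46) = 1 + max(-1, -1) = 0
  height(38) = 1 + max(3, 0) = 4
Height = 4


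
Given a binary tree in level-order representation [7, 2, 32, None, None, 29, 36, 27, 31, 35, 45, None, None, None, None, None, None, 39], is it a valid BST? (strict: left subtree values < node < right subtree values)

Level-order array: [7, 2, 32, None, None, 29, 36, 27, 31, 35, 45, None, None, None, None, None, None, 39]
Validate using subtree bounds (lo, hi): at each node, require lo < value < hi,
then recurse left with hi=value and right with lo=value.
Preorder trace (stopping at first violation):
  at node 7 with bounds (-inf, +inf): OK
  at node 2 with bounds (-inf, 7): OK
  at node 32 with bounds (7, +inf): OK
  at node 29 with bounds (7, 32): OK
  at node 27 with bounds (7, 29): OK
  at node 31 with bounds (29, 32): OK
  at node 36 with bounds (32, +inf): OK
  at node 35 with bounds (32, 36): OK
  at node 45 with bounds (36, +inf): OK
  at node 39 with bounds (36, 45): OK
No violation found at any node.
Result: Valid BST


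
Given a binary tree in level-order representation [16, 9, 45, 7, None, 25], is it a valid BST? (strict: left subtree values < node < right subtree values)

Level-order array: [16, 9, 45, 7, None, 25]
Validate using subtree bounds (lo, hi): at each node, require lo < value < hi,
then recurse left with hi=value and right with lo=value.
Preorder trace (stopping at first violation):
  at node 16 with bounds (-inf, +inf): OK
  at node 9 with bounds (-inf, 16): OK
  at node 7 with bounds (-inf, 9): OK
  at node 45 with bounds (16, +inf): OK
  at node 25 with bounds (16, 45): OK
No violation found at any node.
Result: Valid BST


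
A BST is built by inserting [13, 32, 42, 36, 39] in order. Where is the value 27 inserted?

Starting tree (level order): [13, None, 32, None, 42, 36, None, None, 39]
Insertion path: 13 -> 32
Result: insert 27 as left child of 32
Final tree (level order): [13, None, 32, 27, 42, None, None, 36, None, None, 39]


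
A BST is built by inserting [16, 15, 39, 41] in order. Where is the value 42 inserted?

Starting tree (level order): [16, 15, 39, None, None, None, 41]
Insertion path: 16 -> 39 -> 41
Result: insert 42 as right child of 41
Final tree (level order): [16, 15, 39, None, None, None, 41, None, 42]


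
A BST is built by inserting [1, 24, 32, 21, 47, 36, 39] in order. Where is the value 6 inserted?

Starting tree (level order): [1, None, 24, 21, 32, None, None, None, 47, 36, None, None, 39]
Insertion path: 1 -> 24 -> 21
Result: insert 6 as left child of 21
Final tree (level order): [1, None, 24, 21, 32, 6, None, None, 47, None, None, 36, None, None, 39]


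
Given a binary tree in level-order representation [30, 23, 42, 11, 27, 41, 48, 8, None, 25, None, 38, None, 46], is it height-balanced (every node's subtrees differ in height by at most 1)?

Tree (level-order array): [30, 23, 42, 11, 27, 41, 48, 8, None, 25, None, 38, None, 46]
Definition: a tree is height-balanced if, at every node, |h(left) - h(right)| <= 1 (empty subtree has height -1).
Bottom-up per-node check:
  node 8: h_left=-1, h_right=-1, diff=0 [OK], height=0
  node 11: h_left=0, h_right=-1, diff=1 [OK], height=1
  node 25: h_left=-1, h_right=-1, diff=0 [OK], height=0
  node 27: h_left=0, h_right=-1, diff=1 [OK], height=1
  node 23: h_left=1, h_right=1, diff=0 [OK], height=2
  node 38: h_left=-1, h_right=-1, diff=0 [OK], height=0
  node 41: h_left=0, h_right=-1, diff=1 [OK], height=1
  node 46: h_left=-1, h_right=-1, diff=0 [OK], height=0
  node 48: h_left=0, h_right=-1, diff=1 [OK], height=1
  node 42: h_left=1, h_right=1, diff=0 [OK], height=2
  node 30: h_left=2, h_right=2, diff=0 [OK], height=3
All nodes satisfy the balance condition.
Result: Balanced


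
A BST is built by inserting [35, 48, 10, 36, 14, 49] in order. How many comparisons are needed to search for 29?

Search path for 29: 35 -> 10 -> 14
Found: False
Comparisons: 3


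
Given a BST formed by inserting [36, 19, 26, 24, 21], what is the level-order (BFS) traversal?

Tree insertion order: [36, 19, 26, 24, 21]
Tree (level-order array): [36, 19, None, None, 26, 24, None, 21]
BFS from the root, enqueuing left then right child of each popped node:
  queue [36] -> pop 36, enqueue [19], visited so far: [36]
  queue [19] -> pop 19, enqueue [26], visited so far: [36, 19]
  queue [26] -> pop 26, enqueue [24], visited so far: [36, 19, 26]
  queue [24] -> pop 24, enqueue [21], visited so far: [36, 19, 26, 24]
  queue [21] -> pop 21, enqueue [none], visited so far: [36, 19, 26, 24, 21]
Result: [36, 19, 26, 24, 21]


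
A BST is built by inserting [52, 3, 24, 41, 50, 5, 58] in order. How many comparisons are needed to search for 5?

Search path for 5: 52 -> 3 -> 24 -> 5
Found: True
Comparisons: 4


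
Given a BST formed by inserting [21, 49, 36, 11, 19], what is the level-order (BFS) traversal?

Tree insertion order: [21, 49, 36, 11, 19]
Tree (level-order array): [21, 11, 49, None, 19, 36]
BFS from the root, enqueuing left then right child of each popped node:
  queue [21] -> pop 21, enqueue [11, 49], visited so far: [21]
  queue [11, 49] -> pop 11, enqueue [19], visited so far: [21, 11]
  queue [49, 19] -> pop 49, enqueue [36], visited so far: [21, 11, 49]
  queue [19, 36] -> pop 19, enqueue [none], visited so far: [21, 11, 49, 19]
  queue [36] -> pop 36, enqueue [none], visited so far: [21, 11, 49, 19, 36]
Result: [21, 11, 49, 19, 36]


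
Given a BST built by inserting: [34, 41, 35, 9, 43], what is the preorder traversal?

Tree insertion order: [34, 41, 35, 9, 43]
Tree (level-order array): [34, 9, 41, None, None, 35, 43]
Preorder traversal: [34, 9, 41, 35, 43]


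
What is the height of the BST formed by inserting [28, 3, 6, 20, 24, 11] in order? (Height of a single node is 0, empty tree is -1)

Insertion order: [28, 3, 6, 20, 24, 11]
Tree (level-order array): [28, 3, None, None, 6, None, 20, 11, 24]
Compute height bottom-up (empty subtree = -1):
  height(11) = 1 + max(-1, -1) = 0
  height(24) = 1 + max(-1, -1) = 0
  height(20) = 1 + max(0, 0) = 1
  height(6) = 1 + max(-1, 1) = 2
  height(3) = 1 + max(-1, 2) = 3
  height(28) = 1 + max(3, -1) = 4
Height = 4


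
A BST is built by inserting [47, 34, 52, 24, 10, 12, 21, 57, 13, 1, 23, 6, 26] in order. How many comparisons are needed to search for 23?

Search path for 23: 47 -> 34 -> 24 -> 10 -> 12 -> 21 -> 23
Found: True
Comparisons: 7


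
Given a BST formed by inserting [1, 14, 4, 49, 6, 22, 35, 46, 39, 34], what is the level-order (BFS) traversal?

Tree insertion order: [1, 14, 4, 49, 6, 22, 35, 46, 39, 34]
Tree (level-order array): [1, None, 14, 4, 49, None, 6, 22, None, None, None, None, 35, 34, 46, None, None, 39]
BFS from the root, enqueuing left then right child of each popped node:
  queue [1] -> pop 1, enqueue [14], visited so far: [1]
  queue [14] -> pop 14, enqueue [4, 49], visited so far: [1, 14]
  queue [4, 49] -> pop 4, enqueue [6], visited so far: [1, 14, 4]
  queue [49, 6] -> pop 49, enqueue [22], visited so far: [1, 14, 4, 49]
  queue [6, 22] -> pop 6, enqueue [none], visited so far: [1, 14, 4, 49, 6]
  queue [22] -> pop 22, enqueue [35], visited so far: [1, 14, 4, 49, 6, 22]
  queue [35] -> pop 35, enqueue [34, 46], visited so far: [1, 14, 4, 49, 6, 22, 35]
  queue [34, 46] -> pop 34, enqueue [none], visited so far: [1, 14, 4, 49, 6, 22, 35, 34]
  queue [46] -> pop 46, enqueue [39], visited so far: [1, 14, 4, 49, 6, 22, 35, 34, 46]
  queue [39] -> pop 39, enqueue [none], visited so far: [1, 14, 4, 49, 6, 22, 35, 34, 46, 39]
Result: [1, 14, 4, 49, 6, 22, 35, 34, 46, 39]


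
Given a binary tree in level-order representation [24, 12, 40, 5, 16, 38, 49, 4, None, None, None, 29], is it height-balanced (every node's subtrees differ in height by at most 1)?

Tree (level-order array): [24, 12, 40, 5, 16, 38, 49, 4, None, None, None, 29]
Definition: a tree is height-balanced if, at every node, |h(left) - h(right)| <= 1 (empty subtree has height -1).
Bottom-up per-node check:
  node 4: h_left=-1, h_right=-1, diff=0 [OK], height=0
  node 5: h_left=0, h_right=-1, diff=1 [OK], height=1
  node 16: h_left=-1, h_right=-1, diff=0 [OK], height=0
  node 12: h_left=1, h_right=0, diff=1 [OK], height=2
  node 29: h_left=-1, h_right=-1, diff=0 [OK], height=0
  node 38: h_left=0, h_right=-1, diff=1 [OK], height=1
  node 49: h_left=-1, h_right=-1, diff=0 [OK], height=0
  node 40: h_left=1, h_right=0, diff=1 [OK], height=2
  node 24: h_left=2, h_right=2, diff=0 [OK], height=3
All nodes satisfy the balance condition.
Result: Balanced


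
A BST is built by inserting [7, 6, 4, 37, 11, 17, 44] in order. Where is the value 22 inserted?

Starting tree (level order): [7, 6, 37, 4, None, 11, 44, None, None, None, 17]
Insertion path: 7 -> 37 -> 11 -> 17
Result: insert 22 as right child of 17
Final tree (level order): [7, 6, 37, 4, None, 11, 44, None, None, None, 17, None, None, None, 22]


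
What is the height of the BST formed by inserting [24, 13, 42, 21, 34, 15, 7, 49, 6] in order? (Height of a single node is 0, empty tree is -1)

Insertion order: [24, 13, 42, 21, 34, 15, 7, 49, 6]
Tree (level-order array): [24, 13, 42, 7, 21, 34, 49, 6, None, 15]
Compute height bottom-up (empty subtree = -1):
  height(6) = 1 + max(-1, -1) = 0
  height(7) = 1 + max(0, -1) = 1
  height(15) = 1 + max(-1, -1) = 0
  height(21) = 1 + max(0, -1) = 1
  height(13) = 1 + max(1, 1) = 2
  height(34) = 1 + max(-1, -1) = 0
  height(49) = 1 + max(-1, -1) = 0
  height(42) = 1 + max(0, 0) = 1
  height(24) = 1 + max(2, 1) = 3
Height = 3


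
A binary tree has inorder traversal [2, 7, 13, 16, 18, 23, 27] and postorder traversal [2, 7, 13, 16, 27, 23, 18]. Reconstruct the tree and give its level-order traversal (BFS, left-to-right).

Inorder:   [2, 7, 13, 16, 18, 23, 27]
Postorder: [2, 7, 13, 16, 27, 23, 18]
Algorithm: postorder visits root last, so walk postorder right-to-left;
each value is the root of the current inorder slice — split it at that
value, recurse on the right subtree first, then the left.
Recursive splits:
  root=18; inorder splits into left=[2, 7, 13, 16], right=[23, 27]
  root=23; inorder splits into left=[], right=[27]
  root=27; inorder splits into left=[], right=[]
  root=16; inorder splits into left=[2, 7, 13], right=[]
  root=13; inorder splits into left=[2, 7], right=[]
  root=7; inorder splits into left=[2], right=[]
  root=2; inorder splits into left=[], right=[]
Reconstructed level-order: [18, 16, 23, 13, 27, 7, 2]


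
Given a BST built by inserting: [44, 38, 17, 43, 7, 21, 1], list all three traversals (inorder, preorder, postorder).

Tree insertion order: [44, 38, 17, 43, 7, 21, 1]
Tree (level-order array): [44, 38, None, 17, 43, 7, 21, None, None, 1]
Inorder (L, root, R): [1, 7, 17, 21, 38, 43, 44]
Preorder (root, L, R): [44, 38, 17, 7, 1, 21, 43]
Postorder (L, R, root): [1, 7, 21, 17, 43, 38, 44]


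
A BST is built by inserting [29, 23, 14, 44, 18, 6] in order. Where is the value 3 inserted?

Starting tree (level order): [29, 23, 44, 14, None, None, None, 6, 18]
Insertion path: 29 -> 23 -> 14 -> 6
Result: insert 3 as left child of 6
Final tree (level order): [29, 23, 44, 14, None, None, None, 6, 18, 3]


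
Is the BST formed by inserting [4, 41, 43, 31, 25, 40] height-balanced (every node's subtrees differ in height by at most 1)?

Tree (level-order array): [4, None, 41, 31, 43, 25, 40]
Definition: a tree is height-balanced if, at every node, |h(left) - h(right)| <= 1 (empty subtree has height -1).
Bottom-up per-node check:
  node 25: h_left=-1, h_right=-1, diff=0 [OK], height=0
  node 40: h_left=-1, h_right=-1, diff=0 [OK], height=0
  node 31: h_left=0, h_right=0, diff=0 [OK], height=1
  node 43: h_left=-1, h_right=-1, diff=0 [OK], height=0
  node 41: h_left=1, h_right=0, diff=1 [OK], height=2
  node 4: h_left=-1, h_right=2, diff=3 [FAIL (|-1-2|=3 > 1)], height=3
Node 4 violates the condition: |-1 - 2| = 3 > 1.
Result: Not balanced


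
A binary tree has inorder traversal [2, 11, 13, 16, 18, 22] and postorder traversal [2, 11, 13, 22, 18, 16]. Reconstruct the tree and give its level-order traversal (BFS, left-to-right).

Inorder:   [2, 11, 13, 16, 18, 22]
Postorder: [2, 11, 13, 22, 18, 16]
Algorithm: postorder visits root last, so walk postorder right-to-left;
each value is the root of the current inorder slice — split it at that
value, recurse on the right subtree first, then the left.
Recursive splits:
  root=16; inorder splits into left=[2, 11, 13], right=[18, 22]
  root=18; inorder splits into left=[], right=[22]
  root=22; inorder splits into left=[], right=[]
  root=13; inorder splits into left=[2, 11], right=[]
  root=11; inorder splits into left=[2], right=[]
  root=2; inorder splits into left=[], right=[]
Reconstructed level-order: [16, 13, 18, 11, 22, 2]


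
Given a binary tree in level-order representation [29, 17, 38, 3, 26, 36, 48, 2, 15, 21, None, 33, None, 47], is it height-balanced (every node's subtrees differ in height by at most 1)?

Tree (level-order array): [29, 17, 38, 3, 26, 36, 48, 2, 15, 21, None, 33, None, 47]
Definition: a tree is height-balanced if, at every node, |h(left) - h(right)| <= 1 (empty subtree has height -1).
Bottom-up per-node check:
  node 2: h_left=-1, h_right=-1, diff=0 [OK], height=0
  node 15: h_left=-1, h_right=-1, diff=0 [OK], height=0
  node 3: h_left=0, h_right=0, diff=0 [OK], height=1
  node 21: h_left=-1, h_right=-1, diff=0 [OK], height=0
  node 26: h_left=0, h_right=-1, diff=1 [OK], height=1
  node 17: h_left=1, h_right=1, diff=0 [OK], height=2
  node 33: h_left=-1, h_right=-1, diff=0 [OK], height=0
  node 36: h_left=0, h_right=-1, diff=1 [OK], height=1
  node 47: h_left=-1, h_right=-1, diff=0 [OK], height=0
  node 48: h_left=0, h_right=-1, diff=1 [OK], height=1
  node 38: h_left=1, h_right=1, diff=0 [OK], height=2
  node 29: h_left=2, h_right=2, diff=0 [OK], height=3
All nodes satisfy the balance condition.
Result: Balanced


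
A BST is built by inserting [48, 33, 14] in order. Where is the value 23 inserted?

Starting tree (level order): [48, 33, None, 14]
Insertion path: 48 -> 33 -> 14
Result: insert 23 as right child of 14
Final tree (level order): [48, 33, None, 14, None, None, 23]


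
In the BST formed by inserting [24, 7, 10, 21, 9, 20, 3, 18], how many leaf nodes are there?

Tree built from: [24, 7, 10, 21, 9, 20, 3, 18]
Tree (level-order array): [24, 7, None, 3, 10, None, None, 9, 21, None, None, 20, None, 18]
Rule: A leaf has 0 children.
Per-node child counts:
  node 24: 1 child(ren)
  node 7: 2 child(ren)
  node 3: 0 child(ren)
  node 10: 2 child(ren)
  node 9: 0 child(ren)
  node 21: 1 child(ren)
  node 20: 1 child(ren)
  node 18: 0 child(ren)
Matching nodes: [3, 9, 18]
Count of leaf nodes: 3


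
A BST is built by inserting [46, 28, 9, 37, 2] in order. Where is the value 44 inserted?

Starting tree (level order): [46, 28, None, 9, 37, 2]
Insertion path: 46 -> 28 -> 37
Result: insert 44 as right child of 37
Final tree (level order): [46, 28, None, 9, 37, 2, None, None, 44]


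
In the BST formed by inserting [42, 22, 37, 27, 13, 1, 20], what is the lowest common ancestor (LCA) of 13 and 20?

Tree insertion order: [42, 22, 37, 27, 13, 1, 20]
Tree (level-order array): [42, 22, None, 13, 37, 1, 20, 27]
In a BST, the LCA of p=13, q=20 is the first node v on the
root-to-leaf path with p <= v <= q (go left if both < v, right if both > v).
Walk from root:
  at 42: both 13 and 20 < 42, go left
  at 22: both 13 and 20 < 22, go left
  at 13: 13 <= 13 <= 20, this is the LCA
LCA = 13


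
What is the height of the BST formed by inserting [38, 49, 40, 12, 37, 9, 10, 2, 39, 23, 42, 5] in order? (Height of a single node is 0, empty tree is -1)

Insertion order: [38, 49, 40, 12, 37, 9, 10, 2, 39, 23, 42, 5]
Tree (level-order array): [38, 12, 49, 9, 37, 40, None, 2, 10, 23, None, 39, 42, None, 5]
Compute height bottom-up (empty subtree = -1):
  height(5) = 1 + max(-1, -1) = 0
  height(2) = 1 + max(-1, 0) = 1
  height(10) = 1 + max(-1, -1) = 0
  height(9) = 1 + max(1, 0) = 2
  height(23) = 1 + max(-1, -1) = 0
  height(37) = 1 + max(0, -1) = 1
  height(12) = 1 + max(2, 1) = 3
  height(39) = 1 + max(-1, -1) = 0
  height(42) = 1 + max(-1, -1) = 0
  height(40) = 1 + max(0, 0) = 1
  height(49) = 1 + max(1, -1) = 2
  height(38) = 1 + max(3, 2) = 4
Height = 4


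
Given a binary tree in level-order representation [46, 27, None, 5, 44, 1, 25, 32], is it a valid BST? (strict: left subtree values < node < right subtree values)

Level-order array: [46, 27, None, 5, 44, 1, 25, 32]
Validate using subtree bounds (lo, hi): at each node, require lo < value < hi,
then recurse left with hi=value and right with lo=value.
Preorder trace (stopping at first violation):
  at node 46 with bounds (-inf, +inf): OK
  at node 27 with bounds (-inf, 46): OK
  at node 5 with bounds (-inf, 27): OK
  at node 1 with bounds (-inf, 5): OK
  at node 25 with bounds (5, 27): OK
  at node 44 with bounds (27, 46): OK
  at node 32 with bounds (27, 44): OK
No violation found at any node.
Result: Valid BST


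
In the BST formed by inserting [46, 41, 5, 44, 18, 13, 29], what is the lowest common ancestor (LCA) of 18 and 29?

Tree insertion order: [46, 41, 5, 44, 18, 13, 29]
Tree (level-order array): [46, 41, None, 5, 44, None, 18, None, None, 13, 29]
In a BST, the LCA of p=18, q=29 is the first node v on the
root-to-leaf path with p <= v <= q (go left if both < v, right if both > v).
Walk from root:
  at 46: both 18 and 29 < 46, go left
  at 41: both 18 and 29 < 41, go left
  at 5: both 18 and 29 > 5, go right
  at 18: 18 <= 18 <= 29, this is the LCA
LCA = 18


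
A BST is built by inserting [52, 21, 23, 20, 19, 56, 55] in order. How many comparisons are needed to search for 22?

Search path for 22: 52 -> 21 -> 23
Found: False
Comparisons: 3


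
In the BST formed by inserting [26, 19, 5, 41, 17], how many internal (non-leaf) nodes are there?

Tree built from: [26, 19, 5, 41, 17]
Tree (level-order array): [26, 19, 41, 5, None, None, None, None, 17]
Rule: An internal node has at least one child.
Per-node child counts:
  node 26: 2 child(ren)
  node 19: 1 child(ren)
  node 5: 1 child(ren)
  node 17: 0 child(ren)
  node 41: 0 child(ren)
Matching nodes: [26, 19, 5]
Count of internal (non-leaf) nodes: 3


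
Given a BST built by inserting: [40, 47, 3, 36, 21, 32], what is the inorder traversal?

Tree insertion order: [40, 47, 3, 36, 21, 32]
Tree (level-order array): [40, 3, 47, None, 36, None, None, 21, None, None, 32]
Inorder traversal: [3, 21, 32, 36, 40, 47]


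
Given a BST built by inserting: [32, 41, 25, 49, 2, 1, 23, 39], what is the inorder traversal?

Tree insertion order: [32, 41, 25, 49, 2, 1, 23, 39]
Tree (level-order array): [32, 25, 41, 2, None, 39, 49, 1, 23]
Inorder traversal: [1, 2, 23, 25, 32, 39, 41, 49]


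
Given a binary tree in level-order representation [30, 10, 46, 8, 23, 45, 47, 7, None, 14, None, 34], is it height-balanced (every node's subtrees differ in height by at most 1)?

Tree (level-order array): [30, 10, 46, 8, 23, 45, 47, 7, None, 14, None, 34]
Definition: a tree is height-balanced if, at every node, |h(left) - h(right)| <= 1 (empty subtree has height -1).
Bottom-up per-node check:
  node 7: h_left=-1, h_right=-1, diff=0 [OK], height=0
  node 8: h_left=0, h_right=-1, diff=1 [OK], height=1
  node 14: h_left=-1, h_right=-1, diff=0 [OK], height=0
  node 23: h_left=0, h_right=-1, diff=1 [OK], height=1
  node 10: h_left=1, h_right=1, diff=0 [OK], height=2
  node 34: h_left=-1, h_right=-1, diff=0 [OK], height=0
  node 45: h_left=0, h_right=-1, diff=1 [OK], height=1
  node 47: h_left=-1, h_right=-1, diff=0 [OK], height=0
  node 46: h_left=1, h_right=0, diff=1 [OK], height=2
  node 30: h_left=2, h_right=2, diff=0 [OK], height=3
All nodes satisfy the balance condition.
Result: Balanced


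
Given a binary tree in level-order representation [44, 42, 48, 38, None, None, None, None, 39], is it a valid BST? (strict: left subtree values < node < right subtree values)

Level-order array: [44, 42, 48, 38, None, None, None, None, 39]
Validate using subtree bounds (lo, hi): at each node, require lo < value < hi,
then recurse left with hi=value and right with lo=value.
Preorder trace (stopping at first violation):
  at node 44 with bounds (-inf, +inf): OK
  at node 42 with bounds (-inf, 44): OK
  at node 38 with bounds (-inf, 42): OK
  at node 39 with bounds (38, 42): OK
  at node 48 with bounds (44, +inf): OK
No violation found at any node.
Result: Valid BST


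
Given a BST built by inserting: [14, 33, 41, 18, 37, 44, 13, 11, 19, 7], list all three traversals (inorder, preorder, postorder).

Tree insertion order: [14, 33, 41, 18, 37, 44, 13, 11, 19, 7]
Tree (level-order array): [14, 13, 33, 11, None, 18, 41, 7, None, None, 19, 37, 44]
Inorder (L, root, R): [7, 11, 13, 14, 18, 19, 33, 37, 41, 44]
Preorder (root, L, R): [14, 13, 11, 7, 33, 18, 19, 41, 37, 44]
Postorder (L, R, root): [7, 11, 13, 19, 18, 37, 44, 41, 33, 14]


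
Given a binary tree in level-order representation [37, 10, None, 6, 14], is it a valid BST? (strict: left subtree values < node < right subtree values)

Level-order array: [37, 10, None, 6, 14]
Validate using subtree bounds (lo, hi): at each node, require lo < value < hi,
then recurse left with hi=value and right with lo=value.
Preorder trace (stopping at first violation):
  at node 37 with bounds (-inf, +inf): OK
  at node 10 with bounds (-inf, 37): OK
  at node 6 with bounds (-inf, 10): OK
  at node 14 with bounds (10, 37): OK
No violation found at any node.
Result: Valid BST


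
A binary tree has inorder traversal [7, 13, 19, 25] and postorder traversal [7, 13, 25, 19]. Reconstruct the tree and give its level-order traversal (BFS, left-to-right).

Inorder:   [7, 13, 19, 25]
Postorder: [7, 13, 25, 19]
Algorithm: postorder visits root last, so walk postorder right-to-left;
each value is the root of the current inorder slice — split it at that
value, recurse on the right subtree first, then the left.
Recursive splits:
  root=19; inorder splits into left=[7, 13], right=[25]
  root=25; inorder splits into left=[], right=[]
  root=13; inorder splits into left=[7], right=[]
  root=7; inorder splits into left=[], right=[]
Reconstructed level-order: [19, 13, 25, 7]


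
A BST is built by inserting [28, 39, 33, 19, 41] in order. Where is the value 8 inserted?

Starting tree (level order): [28, 19, 39, None, None, 33, 41]
Insertion path: 28 -> 19
Result: insert 8 as left child of 19
Final tree (level order): [28, 19, 39, 8, None, 33, 41]


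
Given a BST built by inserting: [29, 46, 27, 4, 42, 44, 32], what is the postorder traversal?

Tree insertion order: [29, 46, 27, 4, 42, 44, 32]
Tree (level-order array): [29, 27, 46, 4, None, 42, None, None, None, 32, 44]
Postorder traversal: [4, 27, 32, 44, 42, 46, 29]


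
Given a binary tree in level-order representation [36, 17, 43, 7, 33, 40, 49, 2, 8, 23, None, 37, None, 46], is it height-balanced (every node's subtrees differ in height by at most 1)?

Tree (level-order array): [36, 17, 43, 7, 33, 40, 49, 2, 8, 23, None, 37, None, 46]
Definition: a tree is height-balanced if, at every node, |h(left) - h(right)| <= 1 (empty subtree has height -1).
Bottom-up per-node check:
  node 2: h_left=-1, h_right=-1, diff=0 [OK], height=0
  node 8: h_left=-1, h_right=-1, diff=0 [OK], height=0
  node 7: h_left=0, h_right=0, diff=0 [OK], height=1
  node 23: h_left=-1, h_right=-1, diff=0 [OK], height=0
  node 33: h_left=0, h_right=-1, diff=1 [OK], height=1
  node 17: h_left=1, h_right=1, diff=0 [OK], height=2
  node 37: h_left=-1, h_right=-1, diff=0 [OK], height=0
  node 40: h_left=0, h_right=-1, diff=1 [OK], height=1
  node 46: h_left=-1, h_right=-1, diff=0 [OK], height=0
  node 49: h_left=0, h_right=-1, diff=1 [OK], height=1
  node 43: h_left=1, h_right=1, diff=0 [OK], height=2
  node 36: h_left=2, h_right=2, diff=0 [OK], height=3
All nodes satisfy the balance condition.
Result: Balanced


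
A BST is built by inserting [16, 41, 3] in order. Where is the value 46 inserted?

Starting tree (level order): [16, 3, 41]
Insertion path: 16 -> 41
Result: insert 46 as right child of 41
Final tree (level order): [16, 3, 41, None, None, None, 46]


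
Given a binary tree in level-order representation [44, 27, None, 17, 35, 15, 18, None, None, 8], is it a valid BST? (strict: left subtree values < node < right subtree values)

Level-order array: [44, 27, None, 17, 35, 15, 18, None, None, 8]
Validate using subtree bounds (lo, hi): at each node, require lo < value < hi,
then recurse left with hi=value and right with lo=value.
Preorder trace (stopping at first violation):
  at node 44 with bounds (-inf, +inf): OK
  at node 27 with bounds (-inf, 44): OK
  at node 17 with bounds (-inf, 27): OK
  at node 15 with bounds (-inf, 17): OK
  at node 8 with bounds (-inf, 15): OK
  at node 18 with bounds (17, 27): OK
  at node 35 with bounds (27, 44): OK
No violation found at any node.
Result: Valid BST


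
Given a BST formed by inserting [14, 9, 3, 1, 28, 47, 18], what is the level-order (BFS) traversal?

Tree insertion order: [14, 9, 3, 1, 28, 47, 18]
Tree (level-order array): [14, 9, 28, 3, None, 18, 47, 1]
BFS from the root, enqueuing left then right child of each popped node:
  queue [14] -> pop 14, enqueue [9, 28], visited so far: [14]
  queue [9, 28] -> pop 9, enqueue [3], visited so far: [14, 9]
  queue [28, 3] -> pop 28, enqueue [18, 47], visited so far: [14, 9, 28]
  queue [3, 18, 47] -> pop 3, enqueue [1], visited so far: [14, 9, 28, 3]
  queue [18, 47, 1] -> pop 18, enqueue [none], visited so far: [14, 9, 28, 3, 18]
  queue [47, 1] -> pop 47, enqueue [none], visited so far: [14, 9, 28, 3, 18, 47]
  queue [1] -> pop 1, enqueue [none], visited so far: [14, 9, 28, 3, 18, 47, 1]
Result: [14, 9, 28, 3, 18, 47, 1]
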